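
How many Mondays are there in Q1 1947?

January 1, 1947 is a Wednesday.
The range spans 90 days (inclusive of both endpoints).
90 = 7 × 12 + 6, so there are 12 full weeks plus 6 extra days.
Each full week contributes one Monday: 12 so far.
The 6 extra days are Wednesday, Thursday, Friday, Saturday, Sunday, Monday — 1 of them qualifies.
Total: 12 + 1 = 13.

13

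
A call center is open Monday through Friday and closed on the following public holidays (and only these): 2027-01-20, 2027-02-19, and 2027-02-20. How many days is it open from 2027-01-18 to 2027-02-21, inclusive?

23 working days

2027-01-18 is a Monday.
That's 35 days from start to end, counting both.
35 = 7 × 5, so the span is exactly 5 full weeks.
Each full week contributes 5 weekdays (Mon–Fri): 5 × 5 = 25.
Total: 25.
Holidays: 2027-01-20 (Wed); 2027-02-19 (Fri); 2027-02-20 (Sat).
2 of the 3 holidays fall on weekdays; the rest are weekends and were already excluded.
Business days: 25 − 2 = 23.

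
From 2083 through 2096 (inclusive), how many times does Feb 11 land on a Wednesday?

2

Day of week of February 11 in each year:
2083: Thu, 2084: Fri, 2085: Sun, 2086: Mon, 2087: Tue, 2088: Wed ✓, 2089: Fri, 2090: Sat, 2091: Sun, 2092: Mon, 2093: Wed ✓, 2094: Thu, 2095: Fri, 2096: Sat
Wednesdays: 2088, 2093.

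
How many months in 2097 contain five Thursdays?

4

A month has five Thursdays exactly when Thursday falls within its first (length − 28) days.
Jan: 31 days, starts Tue → 5 of Tue, Wed, Thu ✓
Feb: 28 days, starts Fri → 5 of (none)
Mar: 31 days, starts Fri → 5 of Fri, Sat, Sun
Apr: 30 days, starts Mon → 5 of Mon, Tue
May: 31 days, starts Wed → 5 of Wed, Thu, Fri ✓
Jun: 30 days, starts Sat → 5 of Sat, Sun
Jul: 31 days, starts Mon → 5 of Mon, Tue, Wed
Aug: 31 days, starts Thu → 5 of Thu, Fri, Sat ✓
Sep: 30 days, starts Sun → 5 of Sun, Mon
Oct: 31 days, starts Tue → 5 of Tue, Wed, Thu ✓
Nov: 30 days, starts Fri → 5 of Fri, Sat
Dec: 31 days, starts Sun → 5 of Sun, Mon, Tue
Months with five Thursdays: Jan, May, Aug, Oct.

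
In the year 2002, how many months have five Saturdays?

4

A month has five Saturdays exactly when Saturday falls within its first (length − 28) days.
Jan: 31 days, starts Tue → 5 of Tue, Wed, Thu
Feb: 28 days, starts Fri → 5 of (none)
Mar: 31 days, starts Fri → 5 of Fri, Sat, Sun ✓
Apr: 30 days, starts Mon → 5 of Mon, Tue
May: 31 days, starts Wed → 5 of Wed, Thu, Fri
Jun: 30 days, starts Sat → 5 of Sat, Sun ✓
Jul: 31 days, starts Mon → 5 of Mon, Tue, Wed
Aug: 31 days, starts Thu → 5 of Thu, Fri, Sat ✓
Sep: 30 days, starts Sun → 5 of Sun, Mon
Oct: 31 days, starts Tue → 5 of Tue, Wed, Thu
Nov: 30 days, starts Fri → 5 of Fri, Sat ✓
Dec: 31 days, starts Sun → 5 of Sun, Mon, Tue
Months with five Saturdays: Mar, Jun, Aug, Nov.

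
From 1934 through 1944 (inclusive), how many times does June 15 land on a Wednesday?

1

Day of week of June 15 in each year:
1934: Fri, 1935: Sat, 1936: Mon, 1937: Tue, 1938: Wed ✓, 1939: Thu, 1940: Sat, 1941: Sun, 1942: Mon, 1943: Tue, 1944: Thu
Wednesdays: 1938.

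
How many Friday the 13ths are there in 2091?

The 13th falls on a Friday when the month's 13th has weekday Fri.
Jan 13 is Sat; Feb 13 is Tue; Mar 13 is Tue; Apr 13 is Fri ✓; May 13 is Sun; Jun 13 is Wed; Jul 13 is Fri ✓; Aug 13 is Mon; Sep 13 is Thu; Oct 13 is Sat; Nov 13 is Tue; Dec 13 is Thu.
Friday the 13ths: Apr, Jul.

2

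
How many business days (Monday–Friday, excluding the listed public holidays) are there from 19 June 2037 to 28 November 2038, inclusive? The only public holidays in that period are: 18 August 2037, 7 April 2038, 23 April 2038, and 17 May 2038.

19 June 2037 is a Friday.
From 19 June 2037 to 28 November 2038 is 528 days inclusive.
528 = 7 × 75 + 3, so there are 75 full weeks plus 3 extra days.
Each full week contributes 5 weekdays (Mon–Fri): 75 × 5 = 375.
The 3 extra days are Friday, Saturday, Sunday — 1 of them qualifies.
Total: 375 + 1 = 376.
Holidays: 18 August 2037 (Tue); 7 April 2038 (Wed); 23 April 2038 (Fri); 17 May 2038 (Mon).
All 4 holidays fall on weekdays, so subtract 4.
Business days: 376 − 4 = 372.

372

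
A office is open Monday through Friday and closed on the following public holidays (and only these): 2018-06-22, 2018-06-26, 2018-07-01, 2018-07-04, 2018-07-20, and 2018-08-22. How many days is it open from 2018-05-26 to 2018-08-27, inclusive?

2018-05-26 is a Saturday.
That's 94 days from start to end, counting both.
94 = 7 × 13 + 3, so there are 13 full weeks plus 3 extra days.
Each full week contributes 5 weekdays (Mon–Fri): 13 × 5 = 65.
The 3 extra days are Sat, Sun, Mon — 1 of them qualifies.
Total: 65 + 1 = 66.
Holidays: 2018-06-22 (Fri); 2018-06-26 (Tue); 2018-07-01 (Sun); 2018-07-04 (Wed); 2018-07-20 (Fri); 2018-08-22 (Wed).
5 of the 6 holidays fall on weekdays; the rest are weekends and were already excluded.
Business days: 66 − 5 = 61.

61 working days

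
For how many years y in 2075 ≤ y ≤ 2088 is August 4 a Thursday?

1

Day of week of August 4 in each year:
2075: Sun, 2076: Tue, 2077: Wed, 2078: Thu ✓, 2079: Fri, 2080: Sun, 2081: Mon, 2082: Tue, 2083: Wed, 2084: Fri, 2085: Sat, 2086: Sun, 2087: Mon, 2088: Wed
Thursdays: 2078.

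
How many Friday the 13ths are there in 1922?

The 13th falls on a Friday when the month's 13th has weekday Fri.
Jan 13 is Fri ✓; Feb 13 is Mon; Mar 13 is Mon; Apr 13 is Thu; May 13 is Sat; Jun 13 is Tue; Jul 13 is Thu; Aug 13 is Sun; Sep 13 is Wed; Oct 13 is Fri ✓; Nov 13 is Mon; Dec 13 is Wed.
Friday the 13ths: Jan, Oct.

2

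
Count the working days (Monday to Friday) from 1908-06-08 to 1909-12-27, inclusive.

406 weekdays

1908-06-08 is a Monday.
That's 568 days from start to end, counting both.
568 = 7 × 81 + 1, so there are 81 full weeks plus 1 extra day.
Each full week contributes 5 weekdays (Mon–Fri): 81 × 5 = 405.
The 1 extra day is Monday — 1 of them qualifies.
Total: 405 + 1 = 406.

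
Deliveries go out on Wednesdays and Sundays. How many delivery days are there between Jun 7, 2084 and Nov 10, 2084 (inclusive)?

Jun 7, 2084 is a Wednesday.
The range spans 157 days (inclusive of both endpoints).
157 = 7 × 22 + 3, so there are 22 full weeks plus 3 extra days.
Each full week contributes 2 days from the set (Wed, Sun): 22 × 2 = 44.
The 3 extra days are Wednesday, Thursday, Friday — 1 of them qualifies.
Total: 44 + 1 = 45.

45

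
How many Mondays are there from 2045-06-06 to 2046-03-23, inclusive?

41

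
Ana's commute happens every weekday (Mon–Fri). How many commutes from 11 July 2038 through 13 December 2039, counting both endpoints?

372 weekdays

11 July 2038 is a Sunday.
The range spans 521 days (inclusive of both endpoints).
521 = 7 × 74 + 3, so there are 74 full weeks plus 3 extra days.
Each full week contributes 5 weekdays (Mon–Fri): 74 × 5 = 370.
The 3 extra days are Sun, Mon, Tue — 2 of them qualify.
Total: 370 + 2 = 372.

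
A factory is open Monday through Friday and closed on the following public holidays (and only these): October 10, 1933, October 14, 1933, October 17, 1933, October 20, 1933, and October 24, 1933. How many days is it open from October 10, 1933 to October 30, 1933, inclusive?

11

October 10, 1933 is a Tuesday.
That's 21 days from start to end, counting both.
21 = 7 × 3, so the span is exactly 3 full weeks.
Each full week contributes 5 weekdays (Mon–Fri): 3 × 5 = 15.
Total: 15.
Holidays: October 10, 1933 (Tue); October 14, 1933 (Sat); October 17, 1933 (Tue); October 20, 1933 (Fri); October 24, 1933 (Tue).
4 of the 5 holidays fall on weekdays; the rest are weekends and were already excluded.
Business days: 15 − 4 = 11.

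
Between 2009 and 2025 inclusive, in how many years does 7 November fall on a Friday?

Day of week of November 7 in each year:
2009: Sat, 2010: Sun, 2011: Mon, 2012: Wed, 2013: Thu, 2014: Fri ✓, 2015: Sat, 2016: Mon, 2017: Tue, 2018: Wed, 2019: Thu, 2020: Sat, 2021: Sun, 2022: Mon, 2023: Tue, 2024: Thu, 2025: Fri ✓
Fridays: 2014, 2025.

2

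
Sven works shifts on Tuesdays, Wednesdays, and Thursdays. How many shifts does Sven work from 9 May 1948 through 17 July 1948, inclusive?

30

9 May 1948 is a Sunday.
The range spans 70 days (inclusive of both endpoints).
70 = 7 × 10, so the span is exactly 10 full weeks.
Each full week contributes 3 days from the set (Tue, Wed, Thu): 10 × 3 = 30.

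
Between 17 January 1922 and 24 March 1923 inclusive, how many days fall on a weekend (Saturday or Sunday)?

17 January 1922 is a Tuesday.
From 17 January 1922 to 24 March 1923 is 432 days inclusive.
432 = 7 × 61 + 5, so there are 61 full weeks plus 5 extra days.
Each full week contributes 2 weekend days (Sat, Sun): 61 × 2 = 122.
The 5 extra days are Tue, Wed, Thu, Fri, Sat — 1 of them qualifies.
Total: 122 + 1 = 123.

123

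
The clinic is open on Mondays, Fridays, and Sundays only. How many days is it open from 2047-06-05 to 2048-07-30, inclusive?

180

2047-06-05 is a Wednesday.
That's 422 days from start to end, counting both.
422 = 7 × 60 + 2, so there are 60 full weeks plus 2 extra days.
Each full week contributes 3 days from the set (Mon, Fri, Sun): 60 × 3 = 180.
The 2 extra days are Wed, Thu — none qualify.
Total: 180 + 0 = 180.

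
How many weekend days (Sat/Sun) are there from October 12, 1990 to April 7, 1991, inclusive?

October 12, 1990 is a Friday.
From October 12, 1990 to April 7, 1991 is 178 days inclusive.
178 = 7 × 25 + 3, so there are 25 full weeks plus 3 extra days.
Each full week contributes 2 weekend days (Sat, Sun): 25 × 2 = 50.
The 3 extra days are Friday, Saturday, Sunday — 2 of them qualify.
Total: 50 + 2 = 52.

52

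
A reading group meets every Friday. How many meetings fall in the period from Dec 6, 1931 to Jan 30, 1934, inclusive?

112 Fridays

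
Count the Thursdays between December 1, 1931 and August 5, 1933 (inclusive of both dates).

December 1, 1931 is a Tuesday.
That's 614 days from start to end, counting both.
614 = 7 × 87 + 5, so there are 87 full weeks plus 5 extra days.
Each full week contributes one Thursday: 87 so far.
The 5 extra days are Tuesday, Wednesday, Thursday, Friday, Saturday — 1 of them qualifies.
Total: 87 + 1 = 88.

88 Thursdays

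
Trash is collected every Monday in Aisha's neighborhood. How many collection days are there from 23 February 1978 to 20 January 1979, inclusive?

23 February 1978 is a Thursday.
From 23 February 1978 to 20 January 1979 is 332 days inclusive.
332 = 7 × 47 + 3, so there are 47 full weeks plus 3 extra days.
Each full week contributes one Monday: 47 so far.
The 3 extra days are Thursday, Friday, Saturday — none qualify.
Total: 47 + 0 = 47.

47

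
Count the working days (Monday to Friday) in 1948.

262

1 January 1948 is a Thursday.
That's 366 days from start to end, counting both.
366 = 7 × 52 + 2, so there are 52 full weeks plus 2 extra days.
Each full week contributes 5 weekdays (Mon–Fri): 52 × 5 = 260.
The 2 extra days are Thu, Fri — 2 of them qualify.
Total: 260 + 2 = 262.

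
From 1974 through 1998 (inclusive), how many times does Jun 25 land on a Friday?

Day of week of June 25 in each year:
1974: Tue, 1975: Wed, 1976: Fri ✓, 1977: Sat, 1978: Sun, 1979: Mon, 1980: Wed, 1981: Thu, 1982: Fri ✓, 1983: Sat, 1984: Mon, 1985: Tue, 1986: Wed, 1987: Thu, 1988: Sat, 1989: Sun, 1990: Mon, 1991: Tue, 1992: Thu, 1993: Fri ✓, 1994: Sat, 1995: Sun, 1996: Tue, 1997: Wed, 1998: Thu
Fridays: 1976, 1982, 1993.

3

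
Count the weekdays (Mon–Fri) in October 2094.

1 October 2094 is a Friday.
That's 31 days from start to end, counting both.
31 = 7 × 4 + 3, so there are 4 full weeks plus 3 extra days.
Each full week contributes 5 weekdays (Mon–Fri): 4 × 5 = 20.
The 3 extra days are Friday, Saturday, Sunday — 1 of them qualifies.
Total: 20 + 1 = 21.

21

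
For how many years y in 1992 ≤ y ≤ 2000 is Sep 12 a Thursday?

Day of week of September 12 in each year:
1992: Sat, 1993: Sun, 1994: Mon, 1995: Tue, 1996: Thu ✓, 1997: Fri, 1998: Sat, 1999: Sun, 2000: Tue
Thursdays: 1996.

1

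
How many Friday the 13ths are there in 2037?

3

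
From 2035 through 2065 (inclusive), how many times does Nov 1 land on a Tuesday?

Day of week of November 1 in each year:
2035: Thu, 2036: Sat, 2037: Sun, 2038: Mon, 2039: Tue ✓, 2040: Thu, 2041: Fri, 2042: Sat, 2043: Sun, 2044: Tue ✓, 2045: Wed, 2046: Thu, 2047: Fri, 2048: Sun, 2049: Mon, 2050: Tue ✓, 2051: Wed, 2052: Fri, 2053: Sat, 2054: Sun, 2055: Mon, 2056: Wed, 2057: Thu, 2058: Fri, 2059: Sat, 2060: Mon, 2061: Tue ✓, 2062: Wed, 2063: Thu, 2064: Sat, 2065: Sun
Tuesdays: 2039, 2044, 2050, 2061.

4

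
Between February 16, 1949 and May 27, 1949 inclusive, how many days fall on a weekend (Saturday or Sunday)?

28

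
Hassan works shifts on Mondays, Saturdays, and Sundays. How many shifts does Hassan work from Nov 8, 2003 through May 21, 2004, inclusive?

Nov 8, 2003 is a Saturday.
The range spans 196 days (inclusive of both endpoints).
196 = 7 × 28, so the span is exactly 28 full weeks.
Each full week contributes 3 days from the set (Mon, Sat, Sun): 28 × 3 = 84.
Total: 84.

84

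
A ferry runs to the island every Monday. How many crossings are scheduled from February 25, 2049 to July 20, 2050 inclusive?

73 Mondays

February 25, 2049 is a Thursday.
From February 25, 2049 to July 20, 2050 is 511 days inclusive.
511 = 7 × 73, so the span is exactly 73 full weeks.
Each full week contributes one Monday: 73 so far.
Total: 73.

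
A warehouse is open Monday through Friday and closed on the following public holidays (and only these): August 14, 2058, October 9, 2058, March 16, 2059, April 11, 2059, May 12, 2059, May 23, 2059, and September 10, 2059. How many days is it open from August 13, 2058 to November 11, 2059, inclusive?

320 business days

August 13, 2058 is a Tuesday.
That's 456 days from start to end, counting both.
456 = 7 × 65 + 1, so there are 65 full weeks plus 1 extra day.
Each full week contributes 5 weekdays (Mon–Fri): 65 × 5 = 325.
The 1 extra day is Tue — 1 of them qualifies.
Total: 325 + 1 = 326.
Holidays: August 14, 2058 (Wed); October 9, 2058 (Wed); March 16, 2059 (Sun); April 11, 2059 (Fri); May 12, 2059 (Mon); May 23, 2059 (Fri); September 10, 2059 (Wed).
6 of the 7 holidays fall on weekdays; the rest are weekends and were already excluded.
Business days: 326 − 6 = 320.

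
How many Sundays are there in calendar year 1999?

52

Jan 1, 1999 is a Friday.
From Jan 1, 1999 to Dec 31, 1999 is 365 days inclusive.
365 = 7 × 52 + 1, so there are 52 full weeks plus 1 extra day.
Each full week contributes one Sunday: 52 so far.
The 1 extra day is Friday — none qualify.
Total: 52 + 0 = 52.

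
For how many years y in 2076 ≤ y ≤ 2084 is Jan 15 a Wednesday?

2

Day of week of January 15 in each year:
2076: Wed ✓, 2077: Fri, 2078: Sat, 2079: Sun, 2080: Mon, 2081: Wed ✓, 2082: Thu, 2083: Fri, 2084: Sat
Wednesdays: 2076, 2081.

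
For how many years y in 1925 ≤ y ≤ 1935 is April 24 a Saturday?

Day of week of April 24 in each year:
1925: Fri, 1926: Sat ✓, 1927: Sun, 1928: Tue, 1929: Wed, 1930: Thu, 1931: Fri, 1932: Sun, 1933: Mon, 1934: Tue, 1935: Wed
Saturdays: 1926.

1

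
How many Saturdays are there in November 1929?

5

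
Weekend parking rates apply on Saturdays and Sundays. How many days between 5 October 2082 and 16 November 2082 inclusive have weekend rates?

5 October 2082 is a Monday.
That's 43 days from start to end, counting both.
43 = 7 × 6 + 1, so there are 6 full weeks plus 1 extra day.
Each full week contributes 2 weekend days (Sat, Sun): 6 × 2 = 12.
The 1 extra day is Monday — none qualify.
Total: 12 + 0 = 12.

12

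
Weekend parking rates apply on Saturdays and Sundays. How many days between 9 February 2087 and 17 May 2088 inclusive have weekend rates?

9 February 2087 is a Sunday.
The range spans 464 days (inclusive of both endpoints).
464 = 7 × 66 + 2, so there are 66 full weeks plus 2 extra days.
Each full week contributes 2 weekend days (Sat, Sun): 66 × 2 = 132.
The 2 extra days are Sun, Mon — 1 of them qualifies.
Total: 132 + 1 = 133.

133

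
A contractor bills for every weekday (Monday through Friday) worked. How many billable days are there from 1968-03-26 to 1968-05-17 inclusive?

39 weekdays

1968-03-26 is a Tuesday.
That's 53 days from start to end, counting both.
53 = 7 × 7 + 4, so there are 7 full weeks plus 4 extra days.
Each full week contributes 5 weekdays (Mon–Fri): 7 × 5 = 35.
The 4 extra days are Tuesday, Wednesday, Thursday, Friday — 4 of them qualify.
Total: 35 + 4 = 39.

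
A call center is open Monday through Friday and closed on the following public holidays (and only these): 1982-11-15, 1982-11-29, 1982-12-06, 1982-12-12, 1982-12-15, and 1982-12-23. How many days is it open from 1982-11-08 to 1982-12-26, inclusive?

1982-11-08 is a Monday.
From 1982-11-08 to 1982-12-26 is 49 days inclusive.
49 = 7 × 7, so the span is exactly 7 full weeks.
Each full week contributes 5 weekdays (Mon–Fri): 7 × 5 = 35.
Holidays: 1982-11-15 (Mon); 1982-11-29 (Mon); 1982-12-06 (Mon); 1982-12-12 (Sun); 1982-12-15 (Wed); 1982-12-23 (Thu).
5 of the 6 holidays fall on weekdays; the rest are weekends and were already excluded.
Business days: 35 − 5 = 30.

30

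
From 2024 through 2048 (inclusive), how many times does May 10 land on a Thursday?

4

Day of week of May 10 in each year:
2024: Fri, 2025: Sat, 2026: Sun, 2027: Mon, 2028: Wed, 2029: Thu ✓, 2030: Fri, 2031: Sat, 2032: Mon, 2033: Tue, 2034: Wed, 2035: Thu ✓, 2036: Sat, 2037: Sun, 2038: Mon, 2039: Tue, 2040: Thu ✓, 2041: Fri, 2042: Sat, 2043: Sun, 2044: Tue, 2045: Wed, 2046: Thu ✓, 2047: Fri, 2048: Sun
Thursdays: 2029, 2035, 2040, 2046.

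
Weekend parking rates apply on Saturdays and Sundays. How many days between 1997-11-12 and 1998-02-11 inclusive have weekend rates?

26

1997-11-12 is a Wednesday.
That's 92 days from start to end, counting both.
92 = 7 × 13 + 1, so there are 13 full weeks plus 1 extra day.
Each full week contributes 2 weekend days (Sat, Sun): 13 × 2 = 26.
The 1 extra day is Wed — none qualify.
Total: 26 + 0 = 26.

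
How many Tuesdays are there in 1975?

52

Jan 1, 1975 is a Wednesday.
That's 365 days from start to end, counting both.
365 = 7 × 52 + 1, so there are 52 full weeks plus 1 extra day.
Each full week contributes one Tuesday: 52 so far.
The 1 extra day is Wednesday — none qualify.
Total: 52 + 0 = 52.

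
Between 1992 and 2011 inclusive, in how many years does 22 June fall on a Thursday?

3

Day of week of June 22 in each year:
1992: Mon, 1993: Tue, 1994: Wed, 1995: Thu ✓, 1996: Sat, 1997: Sun, 1998: Mon, 1999: Tue, 2000: Thu ✓, 2001: Fri, 2002: Sat, 2003: Sun, 2004: Tue, 2005: Wed, 2006: Thu ✓, 2007: Fri, 2008: Sun, 2009: Mon, 2010: Tue, 2011: Wed
Thursdays: 1995, 2000, 2006.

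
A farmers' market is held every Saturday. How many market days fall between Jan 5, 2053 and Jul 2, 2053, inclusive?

Jan 5, 2053 is a Sunday.
The range spans 179 days (inclusive of both endpoints).
179 = 7 × 25 + 4, so there are 25 full weeks plus 4 extra days.
Each full week contributes one Saturday: 25 so far.
The 4 extra days are Sun, Mon, Tue, Wed — none qualify.
Total: 25 + 0 = 25.

25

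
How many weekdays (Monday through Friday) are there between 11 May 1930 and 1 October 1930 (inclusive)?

103 weekdays

11 May 1930 is a Sunday.
From 11 May 1930 to 1 October 1930 is 144 days inclusive.
144 = 7 × 20 + 4, so there are 20 full weeks plus 4 extra days.
Each full week contributes 5 weekdays (Mon–Fri): 20 × 5 = 100.
The 4 extra days are Sunday, Monday, Tuesday, Wednesday — 3 of them qualify.
Total: 100 + 3 = 103.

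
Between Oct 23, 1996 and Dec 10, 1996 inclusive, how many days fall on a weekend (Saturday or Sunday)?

Oct 23, 1996 is a Wednesday.
That's 49 days from start to end, counting both.
49 = 7 × 7, so the span is exactly 7 full weeks.
Each full week contributes 2 weekend days (Sat, Sun): 7 × 2 = 14.

14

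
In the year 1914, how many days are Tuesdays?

52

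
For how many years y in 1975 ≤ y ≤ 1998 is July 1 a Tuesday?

Day of week of July 1 in each year:
1975: Tue ✓, 1976: Thu, 1977: Fri, 1978: Sat, 1979: Sun, 1980: Tue ✓, 1981: Wed, 1982: Thu, 1983: Fri, 1984: Sun, 1985: Mon, 1986: Tue ✓, 1987: Wed, 1988: Fri, 1989: Sat, 1990: Sun, 1991: Mon, 1992: Wed, 1993: Thu, 1994: Fri, 1995: Sat, 1996: Mon, 1997: Tue ✓, 1998: Wed
Tuesdays: 1975, 1980, 1986, 1997.

4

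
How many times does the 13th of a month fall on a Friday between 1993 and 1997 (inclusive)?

7

Friday-the-13ths by year:
1993: Aug
1994: May
1995: Jan, Oct
1996: Sep, Dec
1997: Jun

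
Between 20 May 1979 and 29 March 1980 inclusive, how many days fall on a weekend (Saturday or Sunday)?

20 May 1979 is a Sunday.
From 20 May 1979 to 29 March 1980 is 315 days inclusive.
315 = 7 × 45, so the span is exactly 45 full weeks.
Each full week contributes 2 weekend days (Sat, Sun): 45 × 2 = 90.
Total: 90.

90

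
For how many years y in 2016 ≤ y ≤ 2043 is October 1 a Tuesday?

4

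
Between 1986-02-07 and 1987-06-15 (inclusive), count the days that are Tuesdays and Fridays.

141

1986-02-07 is a Friday.
From 1986-02-07 to 1987-06-15 is 494 days inclusive.
494 = 7 × 70 + 4, so there are 70 full weeks plus 4 extra days.
Each full week contributes 2 days from the set (Tue, Fri): 70 × 2 = 140.
The 4 extra days are Friday, Saturday, Sunday, Monday — 1 of them qualifies.
Total: 140 + 1 = 141.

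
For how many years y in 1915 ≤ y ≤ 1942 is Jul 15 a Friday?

Day of week of July 15 in each year:
1915: Thu, 1916: Sat, 1917: Sun, 1918: Mon, 1919: Tue, 1920: Thu, 1921: Fri ✓, 1922: Sat, 1923: Sun, 1924: Tue, 1925: Wed, 1926: Thu, 1927: Fri ✓, 1928: Sun, 1929: Mon, 1930: Tue, 1931: Wed, 1932: Fri ✓, 1933: Sat, 1934: Sun, 1935: Mon, 1936: Wed, 1937: Thu, 1938: Fri ✓, 1939: Sat, 1940: Mon, 1941: Tue, 1942: Wed
Fridays: 1921, 1927, 1932, 1938.

4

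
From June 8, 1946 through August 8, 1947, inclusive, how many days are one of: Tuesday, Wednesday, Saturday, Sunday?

244

June 8, 1946 is a Saturday.
From June 8, 1946 to August 8, 1947 is 427 days inclusive.
427 = 7 × 61, so the span is exactly 61 full weeks.
Each full week contributes 4 days from the set (Tue, Wed, Sat, Sun): 61 × 4 = 244.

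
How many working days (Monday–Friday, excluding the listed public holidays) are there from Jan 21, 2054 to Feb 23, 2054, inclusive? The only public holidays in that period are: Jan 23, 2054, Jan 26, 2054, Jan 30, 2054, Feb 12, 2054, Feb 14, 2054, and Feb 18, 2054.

Jan 21, 2054 is a Wednesday.
From Jan 21, 2054 to Feb 23, 2054 is 34 days inclusive.
34 = 7 × 4 + 6, so there are 4 full weeks plus 6 extra days.
Each full week contributes 5 weekdays (Mon–Fri): 4 × 5 = 20.
The 6 extra days are Wed, Thu, Fri, Sat, Sun, Mon — 4 of them qualify.
Total: 20 + 4 = 24.
Holidays: Jan 23, 2054 (Fri); Jan 26, 2054 (Mon); Jan 30, 2054 (Fri); Feb 12, 2054 (Thu); Feb 14, 2054 (Sat); Feb 18, 2054 (Wed).
5 of the 6 holidays fall on weekdays; the rest are weekends and were already excluded.
Business days: 24 − 5 = 19.

19 working days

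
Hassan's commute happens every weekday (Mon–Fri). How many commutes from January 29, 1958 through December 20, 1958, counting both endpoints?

233 weekdays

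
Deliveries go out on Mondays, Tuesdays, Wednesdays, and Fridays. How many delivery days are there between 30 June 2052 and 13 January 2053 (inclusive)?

30 June 2052 is a Sunday.
From 30 June 2052 to 13 January 2053 is 198 days inclusive.
198 = 7 × 28 + 2, so there are 28 full weeks plus 2 extra days.
Each full week contributes 4 days from the set (Mon, Tue, Wed, Fri): 28 × 4 = 112.
The 2 extra days are Sunday, Monday — 1 of them qualifies.
Total: 112 + 1 = 113.

113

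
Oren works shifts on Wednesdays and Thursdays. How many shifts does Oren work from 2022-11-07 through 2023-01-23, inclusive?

2022-11-07 is a Monday.
That's 78 days from start to end, counting both.
78 = 7 × 11 + 1, so there are 11 full weeks plus 1 extra day.
Each full week contributes 2 days from the set (Wed, Thu): 11 × 2 = 22.
The 1 extra day is Monday — none qualify.
Total: 22 + 0 = 22.

22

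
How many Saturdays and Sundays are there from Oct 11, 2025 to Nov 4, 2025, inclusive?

Oct 11, 2025 is a Saturday.
From Oct 11, 2025 to Nov 4, 2025 is 25 days inclusive.
25 = 7 × 3 + 4, so there are 3 full weeks plus 4 extra days.
Each full week contributes 2 weekend days (Sat, Sun): 3 × 2 = 6.
The 4 extra days are Saturday, Sunday, Monday, Tuesday — 2 of them qualify.
Total: 6 + 2 = 8.

8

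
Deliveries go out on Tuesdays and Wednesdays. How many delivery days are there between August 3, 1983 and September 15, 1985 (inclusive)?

August 3, 1983 is a Wednesday.
That's 775 days from start to end, counting both.
775 = 7 × 110 + 5, so there are 110 full weeks plus 5 extra days.
Each full week contributes 2 days from the set (Tue, Wed): 110 × 2 = 220.
The 5 extra days are Wednesday, Thursday, Friday, Saturday, Sunday — 1 of them qualifies.
Total: 220 + 1 = 221.

221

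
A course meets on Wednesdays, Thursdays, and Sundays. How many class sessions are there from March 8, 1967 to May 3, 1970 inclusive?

March 8, 1967 is a Wednesday.
From March 8, 1967 to May 3, 1970 is 1153 days inclusive.
1153 = 7 × 164 + 5, so there are 164 full weeks plus 5 extra days.
Each full week contributes 3 days from the set (Wed, Thu, Sun): 164 × 3 = 492.
The 5 extra days are Wed, Thu, Fri, Sat, Sun — 3 of them qualify.
Total: 492 + 3 = 495.

495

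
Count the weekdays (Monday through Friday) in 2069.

261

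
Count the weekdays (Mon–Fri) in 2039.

Jan 1, 2039 is a Saturday.
From Jan 1, 2039 to Dec 31, 2039 is 365 days inclusive.
365 = 7 × 52 + 1, so there are 52 full weeks plus 1 extra day.
Each full week contributes 5 weekdays (Mon–Fri): 52 × 5 = 260.
The 1 extra day is Sat — none qualify.
Total: 260 + 0 = 260.

260 weekdays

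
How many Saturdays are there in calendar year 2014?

52

1 January 2014 is a Wednesday.
The range spans 365 days (inclusive of both endpoints).
365 = 7 × 52 + 1, so there are 52 full weeks plus 1 extra day.
Each full week contributes one Saturday: 52 so far.
The 1 extra day is Wed — none qualify.
Total: 52 + 0 = 52.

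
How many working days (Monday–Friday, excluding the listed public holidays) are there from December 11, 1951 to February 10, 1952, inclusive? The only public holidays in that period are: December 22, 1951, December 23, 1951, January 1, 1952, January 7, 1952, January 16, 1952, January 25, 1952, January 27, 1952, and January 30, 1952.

39

December 11, 1951 is a Tuesday.
That's 62 days from start to end, counting both.
62 = 7 × 8 + 6, so there are 8 full weeks plus 6 extra days.
Each full week contributes 5 weekdays (Mon–Fri): 8 × 5 = 40.
The 6 extra days are Tuesday, Wednesday, Thursday, Friday, Saturday, Sunday — 4 of them qualify.
Total: 40 + 4 = 44.
Holidays: December 22, 1951 (Sat); December 23, 1951 (Sun); January 1, 1952 (Tue); January 7, 1952 (Mon); January 16, 1952 (Wed); January 25, 1952 (Fri); January 27, 1952 (Sun); January 30, 1952 (Wed).
5 of the 8 holidays fall on weekdays; the rest are weekends and were already excluded.
Business days: 44 − 5 = 39.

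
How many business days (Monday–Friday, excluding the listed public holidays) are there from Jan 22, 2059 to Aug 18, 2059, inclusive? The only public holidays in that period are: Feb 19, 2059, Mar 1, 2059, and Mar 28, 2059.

147 business days

Jan 22, 2059 is a Wednesday.
From Jan 22, 2059 to Aug 18, 2059 is 209 days inclusive.
209 = 7 × 29 + 6, so there are 29 full weeks plus 6 extra days.
Each full week contributes 5 weekdays (Mon–Fri): 29 × 5 = 145.
The 6 extra days are Wednesday, Thursday, Friday, Saturday, Sunday, Monday — 4 of them qualify.
Total: 145 + 4 = 149.
Holidays: Feb 19, 2059 (Wed); Mar 1, 2059 (Sat); Mar 28, 2059 (Fri).
2 of the 3 holidays fall on weekdays; the rest are weekends and were already excluded.
Business days: 149 − 2 = 147.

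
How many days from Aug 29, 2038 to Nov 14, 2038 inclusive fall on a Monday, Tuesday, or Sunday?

34

Aug 29, 2038 is a Sunday.
That's 78 days from start to end, counting both.
78 = 7 × 11 + 1, so there are 11 full weeks plus 1 extra day.
Each full week contributes 3 days from the set (Mon, Tue, Sun): 11 × 3 = 33.
The 1 extra day is Sunday — 1 of them qualifies.
Total: 33 + 1 = 34.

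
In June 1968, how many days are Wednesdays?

Jun 1, 1968 is a Saturday.
The range spans 30 days (inclusive of both endpoints).
30 = 7 × 4 + 2, so there are 4 full weeks plus 2 extra days.
Each full week contributes one Wednesday: 4 so far.
The 2 extra days are Saturday, Sunday — none qualify.
Total: 4 + 0 = 4.

4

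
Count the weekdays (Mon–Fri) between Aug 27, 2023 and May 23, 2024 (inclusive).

Aug 27, 2023 is a Sunday.
From Aug 27, 2023 to May 23, 2024 is 271 days inclusive.
271 = 7 × 38 + 5, so there are 38 full weeks plus 5 extra days.
Each full week contributes 5 weekdays (Mon–Fri): 38 × 5 = 190.
The 5 extra days are Sunday, Monday, Tuesday, Wednesday, Thursday — 4 of them qualify.
Total: 190 + 4 = 194.

194 weekdays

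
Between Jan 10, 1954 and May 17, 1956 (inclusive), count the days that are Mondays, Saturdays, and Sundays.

368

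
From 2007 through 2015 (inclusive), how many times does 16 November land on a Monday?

2

Day of week of November 16 in each year:
2007: Fri, 2008: Sun, 2009: Mon ✓, 2010: Tue, 2011: Wed, 2012: Fri, 2013: Sat, 2014: Sun, 2015: Mon ✓
Mondays: 2009, 2015.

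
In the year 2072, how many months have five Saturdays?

5

A month has five Saturdays exactly when Saturday falls within its first (length − 28) days.
Jan: 31 days, starts Fri → 5 of Fri, Sat, Sun ✓
Feb: 29 days, starts Mon → 5 of Mon
Mar: 31 days, starts Tue → 5 of Tue, Wed, Thu
Apr: 30 days, starts Fri → 5 of Fri, Sat ✓
May: 31 days, starts Sun → 5 of Sun, Mon, Tue
Jun: 30 days, starts Wed → 5 of Wed, Thu
Jul: 31 days, starts Fri → 5 of Fri, Sat, Sun ✓
Aug: 31 days, starts Mon → 5 of Mon, Tue, Wed
Sep: 30 days, starts Thu → 5 of Thu, Fri
Oct: 31 days, starts Sat → 5 of Sat, Sun, Mon ✓
Nov: 30 days, starts Tue → 5 of Tue, Wed
Dec: 31 days, starts Thu → 5 of Thu, Fri, Sat ✓
Months with five Saturdays: Jan, Apr, Jul, Oct, Dec.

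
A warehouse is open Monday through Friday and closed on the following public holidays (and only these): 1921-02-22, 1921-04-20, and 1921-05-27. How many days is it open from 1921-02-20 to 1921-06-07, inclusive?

74

1921-02-20 is a Sunday.
That's 108 days from start to end, counting both.
108 = 7 × 15 + 3, so there are 15 full weeks plus 3 extra days.
Each full week contributes 5 weekdays (Mon–Fri): 15 × 5 = 75.
The 3 extra days are Sunday, Monday, Tuesday — 2 of them qualify.
Total: 75 + 2 = 77.
Holidays: 1921-02-22 (Tue); 1921-04-20 (Wed); 1921-05-27 (Fri).
All 3 holidays fall on weekdays, so subtract 3.
Business days: 77 − 3 = 74.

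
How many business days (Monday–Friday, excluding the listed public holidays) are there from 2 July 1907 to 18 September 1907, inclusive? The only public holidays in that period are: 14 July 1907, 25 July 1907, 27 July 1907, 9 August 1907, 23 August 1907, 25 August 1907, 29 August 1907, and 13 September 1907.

52

2 July 1907 is a Tuesday.
The range spans 79 days (inclusive of both endpoints).
79 = 7 × 11 + 2, so there are 11 full weeks plus 2 extra days.
Each full week contributes 5 weekdays (Mon–Fri): 11 × 5 = 55.
The 2 extra days are Tuesday, Wednesday — 2 of them qualify.
Total: 55 + 2 = 57.
Holidays: 14 July 1907 (Sun); 25 July 1907 (Thu); 27 July 1907 (Sat); 9 August 1907 (Fri); 23 August 1907 (Fri); 25 August 1907 (Sun); 29 August 1907 (Thu); 13 September 1907 (Fri).
5 of the 8 holidays fall on weekdays; the rest are weekends and were already excluded.
Business days: 57 − 5 = 52.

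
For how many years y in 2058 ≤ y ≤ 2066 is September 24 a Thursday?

1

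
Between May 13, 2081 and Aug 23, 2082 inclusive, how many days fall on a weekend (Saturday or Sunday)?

134

May 13, 2081 is a Tuesday.
From May 13, 2081 to Aug 23, 2082 is 468 days inclusive.
468 = 7 × 66 + 6, so there are 66 full weeks plus 6 extra days.
Each full week contributes 2 weekend days (Sat, Sun): 66 × 2 = 132.
The 6 extra days are Tue, Wed, Thu, Fri, Sat, Sun — 2 of them qualify.
Total: 132 + 2 = 134.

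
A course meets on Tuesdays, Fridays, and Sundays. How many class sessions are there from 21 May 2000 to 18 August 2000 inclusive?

21 May 2000 is a Sunday.
From 21 May 2000 to 18 August 2000 is 90 days inclusive.
90 = 7 × 12 + 6, so there are 12 full weeks plus 6 extra days.
Each full week contributes 3 days from the set (Tue, Fri, Sun): 12 × 3 = 36.
The 6 extra days are Sunday, Monday, Tuesday, Wednesday, Thursday, Friday — 3 of them qualify.
Total: 36 + 3 = 39.

39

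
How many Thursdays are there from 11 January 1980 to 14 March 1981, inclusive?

11 January 1980 is a Friday.
From 11 January 1980 to 14 March 1981 is 429 days inclusive.
429 = 7 × 61 + 2, so there are 61 full weeks plus 2 extra days.
Each full week contributes one Thursday: 61 so far.
The 2 extra days are Fri, Sat — none qualify.
Total: 61 + 0 = 61.

61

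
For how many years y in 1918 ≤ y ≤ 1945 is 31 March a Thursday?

4

Day of week of March 31 in each year:
1918: Sun, 1919: Mon, 1920: Wed, 1921: Thu ✓, 1922: Fri, 1923: Sat, 1924: Mon, 1925: Tue, 1926: Wed, 1927: Thu ✓, 1928: Sat, 1929: Sun, 1930: Mon, 1931: Tue, 1932: Thu ✓, 1933: Fri, 1934: Sat, 1935: Sun, 1936: Tue, 1937: Wed, 1938: Thu ✓, 1939: Fri, 1940: Sun, 1941: Mon, 1942: Tue, 1943: Wed, 1944: Fri, 1945: Sat
Thursdays: 1921, 1927, 1932, 1938.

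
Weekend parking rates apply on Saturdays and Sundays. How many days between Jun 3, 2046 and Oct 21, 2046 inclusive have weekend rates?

41

Jun 3, 2046 is a Sunday.
From Jun 3, 2046 to Oct 21, 2046 is 141 days inclusive.
141 = 7 × 20 + 1, so there are 20 full weeks plus 1 extra day.
Each full week contributes 2 weekend days (Sat, Sun): 20 × 2 = 40.
The 1 extra day is Sun — 1 of them qualifies.
Total: 40 + 1 = 41.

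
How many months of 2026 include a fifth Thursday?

5

A month has five Thursdays exactly when Thursday falls within its first (length − 28) days.
Jan: 31 days, starts Thu → 5 of Thu, Fri, Sat ✓
Feb: 28 days, starts Sun → 5 of (none)
Mar: 31 days, starts Sun → 5 of Sun, Mon, Tue
Apr: 30 days, starts Wed → 5 of Wed, Thu ✓
May: 31 days, starts Fri → 5 of Fri, Sat, Sun
Jun: 30 days, starts Mon → 5 of Mon, Tue
Jul: 31 days, starts Wed → 5 of Wed, Thu, Fri ✓
Aug: 31 days, starts Sat → 5 of Sat, Sun, Mon
Sep: 30 days, starts Tue → 5 of Tue, Wed
Oct: 31 days, starts Thu → 5 of Thu, Fri, Sat ✓
Nov: 30 days, starts Sun → 5 of Sun, Mon
Dec: 31 days, starts Tue → 5 of Tue, Wed, Thu ✓
Months with five Thursdays: Jan, Apr, Jul, Oct, Dec.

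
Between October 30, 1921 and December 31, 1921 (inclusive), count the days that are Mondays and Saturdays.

October 30, 1921 is a Sunday.
The range spans 63 days (inclusive of both endpoints).
63 = 7 × 9, so the span is exactly 9 full weeks.
Each full week contributes 2 days from the set (Mon, Sat): 9 × 2 = 18.

18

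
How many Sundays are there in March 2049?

4

Mar 1, 2049 is a Monday.
The range spans 31 days (inclusive of both endpoints).
31 = 7 × 4 + 3, so there are 4 full weeks plus 3 extra days.
Each full week contributes one Sunday: 4 so far.
The 3 extra days are Monday, Tuesday, Wednesday — none qualify.
Total: 4 + 0 = 4.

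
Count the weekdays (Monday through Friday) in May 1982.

21 weekdays

1982-05-01 is a Saturday.
That's 31 days from start to end, counting both.
31 = 7 × 4 + 3, so there are 4 full weeks plus 3 extra days.
Each full week contributes 5 weekdays (Mon–Fri): 4 × 5 = 20.
The 3 extra days are Sat, Sun, Mon — 1 of them qualifies.
Total: 20 + 1 = 21.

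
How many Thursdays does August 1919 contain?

1 August 1919 is a Friday.
The range spans 31 days (inclusive of both endpoints).
31 = 7 × 4 + 3, so there are 4 full weeks plus 3 extra days.
Each full week contributes one Thursday: 4 so far.
The 3 extra days are Fri, Sat, Sun — none qualify.
Total: 4 + 0 = 4.

4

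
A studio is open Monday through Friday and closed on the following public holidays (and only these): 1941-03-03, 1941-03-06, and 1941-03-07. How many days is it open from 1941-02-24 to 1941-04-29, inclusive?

44

1941-02-24 is a Monday.
The range spans 65 days (inclusive of both endpoints).
65 = 7 × 9 + 2, so there are 9 full weeks plus 2 extra days.
Each full week contributes 5 weekdays (Mon–Fri): 9 × 5 = 45.
The 2 extra days are Mon, Tue — 2 of them qualify.
Total: 45 + 2 = 47.
Holidays: 1941-03-03 (Mon); 1941-03-06 (Thu); 1941-03-07 (Fri).
All 3 holidays fall on weekdays, so subtract 3.
Business days: 47 − 3 = 44.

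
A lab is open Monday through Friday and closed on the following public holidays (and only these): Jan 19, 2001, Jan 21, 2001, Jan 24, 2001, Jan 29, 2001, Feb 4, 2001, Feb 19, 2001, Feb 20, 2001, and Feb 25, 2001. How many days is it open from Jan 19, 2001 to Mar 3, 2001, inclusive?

26

Jan 19, 2001 is a Friday.
That's 44 days from start to end, counting both.
44 = 7 × 6 + 2, so there are 6 full weeks plus 2 extra days.
Each full week contributes 5 weekdays (Mon–Fri): 6 × 5 = 30.
The 2 extra days are Friday, Saturday — 1 of them qualifies.
Total: 30 + 1 = 31.
Holidays: Jan 19, 2001 (Fri); Jan 21, 2001 (Sun); Jan 24, 2001 (Wed); Jan 29, 2001 (Mon); Feb 4, 2001 (Sun); Feb 19, 2001 (Mon); Feb 20, 2001 (Tue); Feb 25, 2001 (Sun).
5 of the 8 holidays fall on weekdays; the rest are weekends and were already excluded.
Business days: 31 − 5 = 26.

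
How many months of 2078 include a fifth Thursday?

4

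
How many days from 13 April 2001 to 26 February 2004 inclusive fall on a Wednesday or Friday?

300

13 April 2001 is a Friday.
That's 1050 days from start to end, counting both.
1050 = 7 × 150, so the span is exactly 150 full weeks.
Each full week contributes 2 days from the set (Wed, Fri): 150 × 2 = 300.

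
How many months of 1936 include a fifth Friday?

4

A month has five Fridays exactly when Friday falls within its first (length − 28) days.
Jan: 31 days, starts Wed → 5 of Wed, Thu, Fri ✓
Feb: 29 days, starts Sat → 5 of Sat
Mar: 31 days, starts Sun → 5 of Sun, Mon, Tue
Apr: 30 days, starts Wed → 5 of Wed, Thu
May: 31 days, starts Fri → 5 of Fri, Sat, Sun ✓
Jun: 30 days, starts Mon → 5 of Mon, Tue
Jul: 31 days, starts Wed → 5 of Wed, Thu, Fri ✓
Aug: 31 days, starts Sat → 5 of Sat, Sun, Mon
Sep: 30 days, starts Tue → 5 of Tue, Wed
Oct: 31 days, starts Thu → 5 of Thu, Fri, Sat ✓
Nov: 30 days, starts Sun → 5 of Sun, Mon
Dec: 31 days, starts Tue → 5 of Tue, Wed, Thu
Months with five Fridays: Jan, May, Jul, Oct.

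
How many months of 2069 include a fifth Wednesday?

4

A month has five Wednesdays exactly when Wednesday falls within its first (length − 28) days.
Jan: 31 days, starts Tue → 5 of Tue, Wed, Thu ✓
Feb: 28 days, starts Fri → 5 of (none)
Mar: 31 days, starts Fri → 5 of Fri, Sat, Sun
Apr: 30 days, starts Mon → 5 of Mon, Tue
May: 31 days, starts Wed → 5 of Wed, Thu, Fri ✓
Jun: 30 days, starts Sat → 5 of Sat, Sun
Jul: 31 days, starts Mon → 5 of Mon, Tue, Wed ✓
Aug: 31 days, starts Thu → 5 of Thu, Fri, Sat
Sep: 30 days, starts Sun → 5 of Sun, Mon
Oct: 31 days, starts Tue → 5 of Tue, Wed, Thu ✓
Nov: 30 days, starts Fri → 5 of Fri, Sat
Dec: 31 days, starts Sun → 5 of Sun, Mon, Tue
Months with five Wednesdays: Jan, May, Jul, Oct.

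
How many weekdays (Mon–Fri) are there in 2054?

261

January 1, 2054 is a Thursday.
That's 365 days from start to end, counting both.
365 = 7 × 52 + 1, so there are 52 full weeks plus 1 extra day.
Each full week contributes 5 weekdays (Mon–Fri): 52 × 5 = 260.
The 1 extra day is Thursday — 1 of them qualifies.
Total: 260 + 1 = 261.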